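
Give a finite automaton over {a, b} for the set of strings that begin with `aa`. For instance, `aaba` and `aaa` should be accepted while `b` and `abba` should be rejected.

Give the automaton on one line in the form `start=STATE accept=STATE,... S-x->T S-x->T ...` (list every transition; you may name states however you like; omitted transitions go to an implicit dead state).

start=s0 accept=s2 s0-a->s1 s0-b->s3 s1-a->s2 s1-b->s3 s2-a->s2 s2-b->s2 s3-a->s3 s3-b->s3

Check the first 2 symbols one by one: s0 through s1 record how many have matched `aa` so far; any wrong symbol goes to the dead state s3. After all 2 match we enter the accepting sink s2.
A 4-state machine:
        a   b  
>  s0   s1  s3 
   s1   s2  s3 
 * s2   s2  s2 
   s3   s3  s3 
(> = start, * = accepting)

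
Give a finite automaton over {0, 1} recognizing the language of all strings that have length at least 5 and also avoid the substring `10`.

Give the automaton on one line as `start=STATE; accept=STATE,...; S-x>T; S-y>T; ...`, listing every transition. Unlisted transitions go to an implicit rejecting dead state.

Handle the two conditions separately and then intersect. One (7 states) tracks the input length, saturating at 6; the other (3 states) tracks partial matches of the forbidden pattern `10`. Each combined state is a pair, one component from each; accept when both components accept.
With 18 states:
          0    1  
>  q0     q1   q2 
   q1     q3   q4 
   q2     q5   q4 
   q3     q6   q7 
   q4     q8   q7 
   q5     q8   q8 
   q6     q9  q10 
   q7    q11  q10 
   q8    q11  q11 
   q9    q12  q13 
   q10   q14  q13 
   q11   q14  q14 
 * q12   q15  q16 
 * q13   q17  q16 
   q14   q17  q17 
 * q15   q15  q16 
 * q16   q17  q16 
   q17   q17  q17 
(> = start, * = accepting)

start=q0; accept=q12,q13,q15,q16; q0-0>q1; q0-1>q2; q1-0>q3; q1-1>q4; q2-0>q5; q2-1>q4; q3-0>q6; q3-1>q7; q4-0>q8; q4-1>q7; q5-0>q8; q5-1>q8; q6-0>q9; q6-1>q10; q7-0>q11; q7-1>q10; q8-0>q11; q8-1>q11; q9-0>q12; q9-1>q13; q10-0>q14; q10-1>q13; q11-0>q14; q11-1>q14; q12-0>q15; q12-1>q16; q13-0>q17; q13-1>q16; q14-0>q17; q14-1>q17; q15-0>q15; q15-1>q16; q16-0>q17; q16-1>q16; q17-0>q17; q17-1>q17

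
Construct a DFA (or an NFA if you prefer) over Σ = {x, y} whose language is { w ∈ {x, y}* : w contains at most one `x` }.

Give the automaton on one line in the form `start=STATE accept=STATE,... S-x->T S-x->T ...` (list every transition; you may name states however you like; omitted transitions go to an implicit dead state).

start=A accept=A,B A-x->B A-y->A B-x->C B-y->B C-x->C C-y->C

Only the number of `x`s matters, and only up to 2. Make a chain A → B → C advanced by each `x` (with C absorbing); every other symbol self-loops. The accepting set is {A, B}.
With 3 states:
       x  y 
>* A   B  A 
 * B   C  B 
   C   C  C 
(> = start, * = accepting)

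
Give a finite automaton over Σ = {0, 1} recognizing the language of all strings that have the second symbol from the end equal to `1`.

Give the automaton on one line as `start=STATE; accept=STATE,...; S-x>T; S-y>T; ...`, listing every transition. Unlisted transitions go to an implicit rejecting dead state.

Because acceptance depends on a position counted from the end, the machine has to buffer the most recent 2 symbols. Make each state the string of the last up-to-2 symbols read; on input `x` shift the window left and append `x`. Accept when the buffered window has length 2 and begins with `1`.
        0   1  
>  S0   S1  S2 
   S1   S3  S4 
   S2   S5  S6 
   S3   S3  S4 
   S4   S5  S6 
 * S5   S3  S4 
 * S6   S5  S6 
(> = start, * = accepting)

start=S0; accept=S5,S6; S0-0>S1; S0-1>S2; S1-0>S3; S1-1>S4; S2-0>S5; S2-1>S6; S3-0>S3; S3-1>S4; S4-0>S5; S4-1>S6; S5-0>S3; S5-1>S4; S6-0>S5; S6-1>S6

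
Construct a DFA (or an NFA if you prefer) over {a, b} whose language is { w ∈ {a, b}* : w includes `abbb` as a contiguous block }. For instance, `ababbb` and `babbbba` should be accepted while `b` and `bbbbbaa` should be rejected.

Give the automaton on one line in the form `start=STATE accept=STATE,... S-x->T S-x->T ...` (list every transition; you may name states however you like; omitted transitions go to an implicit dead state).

Track how much of `abbb` has been matched so far: state q0 is no progress, q4 is the absorbing accept state reached once `abbb` has occurred. Intermediate states record partial matches; on a mismatch, fall back to the longest reusable overlap.
        a   b  
>  q0   q1  q0 
   q1   q1  q2 
   q2   q1  q3 
   q3   q1  q4 
 * q4   q4  q4 
(> = start, * = accepting)

start=q0 accept=q4 q0-a->q1 q0-b->q0 q1-a->q1 q1-b->q2 q2-a->q1 q2-b->q3 q3-a->q1 q3-b->q4 q4-a->q4 q4-b->q4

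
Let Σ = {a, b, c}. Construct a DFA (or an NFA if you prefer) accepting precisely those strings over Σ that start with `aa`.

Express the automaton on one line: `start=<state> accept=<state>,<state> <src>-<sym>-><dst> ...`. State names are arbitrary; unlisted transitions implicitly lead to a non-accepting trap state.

start=q0 accept=q2 q0-a->q1 q0-b->q3 q0-c->q3 q1-a->q2 q1-b->q3 q1-c->q3 q2-a->q2 q2-b->q2 q2-c->q2 q3-a->q3 q3-b->q3 q3-c->q3

Walk along `aa` while the input agrees: from q0 take `a` to q1, and so on. Any deviation drops to the rejecting sink q3. Once q2 is reached the prefix is confirmed and every continuation is accepted.
4 states suffice.
        a   b   c  
>  q0   q1  q3  q3 
   q1   q2  q3  q3 
 * q2   q2  q2  q2 
   q3   q3  q3  q3 
(> = start, * = accepting)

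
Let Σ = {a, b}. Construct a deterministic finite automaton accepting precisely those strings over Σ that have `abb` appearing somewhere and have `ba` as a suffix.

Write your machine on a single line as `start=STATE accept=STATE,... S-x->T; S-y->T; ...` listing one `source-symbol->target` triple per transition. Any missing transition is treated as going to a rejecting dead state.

Handle the two conditions separately and then intersect. The first has 4 states tracking whether and how much of `abb` has been seen; the second has 3 states tracking how much of the suffix `ba` has currently been matched. A product state is a pair (one from each), accepting exactly when both do. Minimizing collapses redundant product states.
A 6-state machine:
        a   b  
>  S0   S1  S0 
   S1   S1  S2 
   S2   S1  S3 
   S3   S4  S3 
 * S4   S5  S3 
   S5   S5  S3 
(> = start, * = accepting)

start=S0; accept=S4; S0-a->S1; S0-b->S0; S1-a->S1; S1-b->S2; S2-a->S1; S2-b->S3; S3-a->S4; S3-b->S3; S4-a->S5; S4-b->S3; S5-a->S5; S5-b->S3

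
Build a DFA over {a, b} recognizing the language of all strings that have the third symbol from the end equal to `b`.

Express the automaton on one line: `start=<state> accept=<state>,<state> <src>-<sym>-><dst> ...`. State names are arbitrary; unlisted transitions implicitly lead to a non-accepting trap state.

start=s0 accept=s11,s12,s13,s14 s0-a->s1 s0-b->s2 s1-a->s3 s1-b->s4 s2-a->s5 s2-b->s6 s3-a->s7 s3-b->s8 s4-a->s9 s4-b->s10 s5-a->s11 s5-b->s12 s6-a->s13 s6-b->s14 s7-a->s7 s7-b->s8 s8-a->s9 s8-b->s10 s9-a->s11 s9-b->s12 s10-a->s13 s10-b->s14 s11-a->s7 s11-b->s8 s12-a->s9 s12-b->s10 s13-a->s11 s13-b->s12 s14-a->s13 s14-b->s14

A DFA must remember the last 3 symbols (since which symbol is third-to-last isn't known until the input ends). Use one state per possible window of the last ≤3 symbols; accept from those whose window starts with `b`.
A 15-state machine:
          a    b  
>  s0     s1   s2 
   s1     s3   s4 
   s2     s5   s6 
   s3     s7   s8 
   s4     s9  s10 
   s5    s11  s12 
   s6    s13  s14 
   s7     s7   s8 
   s8     s9  s10 
   s9    s11  s12 
   s10   s13  s14 
 * s11    s7   s8 
 * s12    s9  s10 
 * s13   s11  s12 
 * s14   s13  s14 
(> = start, * = accepting)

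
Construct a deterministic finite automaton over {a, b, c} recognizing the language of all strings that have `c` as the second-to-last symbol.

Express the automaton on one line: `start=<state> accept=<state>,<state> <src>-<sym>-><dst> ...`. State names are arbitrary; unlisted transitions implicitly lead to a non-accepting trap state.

start=S0 accept=S10,S11,S12 S0-a->S1 S0-b->S2 S0-c->S3 S1-a->S4 S1-b->S5 S1-c->S6 S2-a->S7 S2-b->S8 S2-c->S9 S3-a->S10 S3-b->S11 S3-c->S12 S4-a->S4 S4-b->S5 S4-c->S6 S5-a->S7 S5-b->S8 S5-c->S9 S6-a->S10 S6-b->S11 S6-c->S12 S7-a->S4 S7-b->S5 S7-c->S6 S8-a->S7 S8-b->S8 S8-c->S9 S9-a->S10 S9-b->S11 S9-c->S12 S10-a->S4 S10-b->S5 S10-c->S6 S11-a->S7 S11-b->S8 S11-c->S9 S12-a->S10 S12-b->S11 S12-c->S12

Because acceptance depends on a position counted from the end, the machine has to buffer the most recent 2 symbols. Make each state the string of the last up-to-2 symbols read; on input `x` shift the window left and append `x`. Accept when the buffered window has length 2 and begins with `c`.
With 13 states:
          a    b    c  
>  S0     S1   S2   S3 
   S1     S4   S5   S6 
   S2     S7   S8   S9 
   S3    S10  S11  S12 
   S4     S4   S5   S6 
   S5     S7   S8   S9 
   S6    S10  S11  S12 
   S7     S4   S5   S6 
   S8     S7   S8   S9 
   S9    S10  S11  S12 
 * S10    S4   S5   S6 
 * S11    S7   S8   S9 
 * S12   S10  S11  S12 
(> = start, * = accepting)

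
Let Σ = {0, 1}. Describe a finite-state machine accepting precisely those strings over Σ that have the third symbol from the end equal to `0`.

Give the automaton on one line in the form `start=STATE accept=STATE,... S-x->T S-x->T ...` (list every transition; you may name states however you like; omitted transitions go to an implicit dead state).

A DFA must remember the last 3 symbols (since which symbol is third-to-last isn't known until the input ends). Use one state per possible window of the last ≤3 symbols; accept from those whose window starts with `0`.
15 states suffice.
          0    1  
>  S0     S1   S2 
   S1     S3   S4 
   S2     S5   S6 
   S3     S7   S8 
   S4     S9  S10 
   S5    S11  S12 
   S6    S13  S14 
 * S7     S7   S8 
 * S8     S9  S10 
 * S9    S11  S12 
 * S10   S13  S14 
   S11    S7   S8 
   S12    S9  S10 
   S13   S11  S12 
   S14   S13  S14 
(> = start, * = accepting)

start=S0 accept=S7,S8,S9,S10 S0-0->S1 S0-1->S2 S1-0->S3 S1-1->S4 S2-0->S5 S2-1->S6 S3-0->S7 S3-1->S8 S4-0->S9 S4-1->S10 S5-0->S11 S5-1->S12 S6-0->S13 S6-1->S14 S7-0->S7 S7-1->S8 S8-0->S9 S8-1->S10 S9-0->S11 S9-1->S12 S10-0->S13 S10-1->S14 S11-0->S7 S11-1->S8 S12-0->S9 S12-1->S10 S13-0->S11 S13-1->S12 S14-0->S13 S14-1->S14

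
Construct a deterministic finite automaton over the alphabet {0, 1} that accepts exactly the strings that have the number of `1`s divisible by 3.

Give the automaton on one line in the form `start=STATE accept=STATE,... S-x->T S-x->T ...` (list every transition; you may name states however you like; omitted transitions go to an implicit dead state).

start=q0 accept=q0 q0-0->q0 q0-1->q1 q1-0->q1 q1-1->q2 q2-0->q2 q2-1->q0

The only thing that matters is how many `1`s have appeared, reduced mod 3. Use one state per residue: q0 for 0, …, q2 for 2. Reading `1` moves to the next residue; anything else stays put. q0 is accepting.
With 3 states:
        0   1  
>* q0   q0  q1 
   q1   q1  q2 
   q2   q2  q0 
(> = start, * = accepting)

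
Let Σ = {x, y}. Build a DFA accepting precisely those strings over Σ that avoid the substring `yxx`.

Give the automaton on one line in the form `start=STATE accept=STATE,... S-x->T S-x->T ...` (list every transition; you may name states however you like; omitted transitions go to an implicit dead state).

start=A accept=A,B,C A-x->A A-y->B B-x->C B-y->B C-x->D C-y->B D-x->D D-y->D

Track partial matches of the forbidden pattern `yxx`. State D is a dead state reached once `yxx` has occurred; every other state accepts. A means no part of `yxx` is currently matched.
A 4-state machine:
       x  y 
>* A   A  B 
 * B   C  B 
 * C   D  B 
   D   D  D 
(> = start, * = accepting)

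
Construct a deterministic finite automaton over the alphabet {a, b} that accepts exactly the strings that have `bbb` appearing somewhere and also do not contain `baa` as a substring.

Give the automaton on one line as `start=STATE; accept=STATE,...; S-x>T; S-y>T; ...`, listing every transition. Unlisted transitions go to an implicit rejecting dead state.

Build one automaton per condition and run them in lockstep. One (4 states) tracks whether and how much of `bbb` has been seen; the other (4 states) tracks partial matches of the forbidden pattern `baa`. Each combined state is a pair, one component from each; accept when both components accept.
10 states suffice.
        a   b  
>  s0   s0  s1 
   s1   s2  s3 
   s2   s4  s1 
   s3   s2  s5 
   s4   s4  s6 
 * s5   s7  s5 
   s6   s4  s8 
 * s7   s9  s5 
   s8   s4  s9 
   s9   s9  s9 
(> = start, * = accepting)

start=s0; accept=s5,s7; s0-a>s0; s0-b>s1; s1-a>s2; s1-b>s3; s2-a>s4; s2-b>s1; s3-a>s2; s3-b>s5; s4-a>s4; s4-b>s6; s5-a>s7; s5-b>s5; s6-a>s4; s6-b>s8; s7-a>s9; s7-b>s5; s8-a>s4; s8-b>s9; s9-a>s9; s9-b>s9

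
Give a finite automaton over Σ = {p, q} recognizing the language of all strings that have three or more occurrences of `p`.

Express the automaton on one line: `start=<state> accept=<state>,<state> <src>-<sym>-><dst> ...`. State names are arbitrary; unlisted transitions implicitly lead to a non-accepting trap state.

start=s0 accept=s3,s4 s0-p->s1 s0-q->s0 s1-p->s2 s1-q->s1 s2-p->s3 s2-q->s2 s3-p->s4 s3-q->s3 s4-p->s4 s4-q->s4

Only the number of `p`s matters, and only up to 4. Make a chain s0 → s1 → s2 → s3 → s4 advanced by each `p` (with s4 absorbing); every other symbol self-loops. The accepting set is {s3, s4}.
5 states suffice.
        p   q  
>  s0   s1  s0 
   s1   s2  s1 
   s2   s3  s2 
 * s3   s4  s3 
 * s4   s4  s4 
(> = start, * = accepting)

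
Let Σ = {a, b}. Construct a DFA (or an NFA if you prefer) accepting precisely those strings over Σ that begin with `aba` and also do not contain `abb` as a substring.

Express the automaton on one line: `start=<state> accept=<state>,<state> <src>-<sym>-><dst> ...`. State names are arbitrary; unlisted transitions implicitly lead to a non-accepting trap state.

Run two small machines in parallel and take their product. The first has 5 states tracking whether the input so far still matches the prefix `aba`; the second has 4 states tracking partial matches of the forbidden pattern `abb`. A product state is a pair (one from each), accepting exactly when both do.
        a   b  
>  S0   S1  S2 
   S1   S3  S4 
   S2   S3  S2 
   S3   S3  S5 
   S4   S6  S7 
   S5   S3  S7 
 * S6   S6  S8 
   S7   S7  S7 
 * S8   S6  S9 
   S9   S9  S9 
(> = start, * = accepting)

start=S0 accept=S6,S8 S0-a->S1 S0-b->S2 S1-a->S3 S1-b->S4 S2-a->S3 S2-b->S2 S3-a->S3 S3-b->S5 S4-a->S6 S4-b->S7 S5-a->S3 S5-b->S7 S6-a->S6 S6-b->S8 S7-a->S7 S7-b->S7 S8-a->S6 S8-b->S9 S9-a->S9 S9-b->S9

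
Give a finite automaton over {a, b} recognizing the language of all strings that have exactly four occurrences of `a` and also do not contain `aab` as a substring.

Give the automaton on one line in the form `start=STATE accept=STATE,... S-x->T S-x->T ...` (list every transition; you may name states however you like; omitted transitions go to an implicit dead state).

start=S0 accept=S7,S15,S16 S0-a->S1 S0-b->S0 S1-a->S2 S1-b->S3 S2-a->S4 S2-b->S5 S3-a->S6 S3-b->S3 S4-a->S7 S4-b->S8 S5-a->S8 S5-b->S5 S6-a->S4 S6-b->S9 S7-a->S10 S7-b->S11 S8-a->S11 S8-b->S8 S9-a->S12 S9-b->S9 S10-a->S10 S10-b->S13 S11-a->S13 S11-b->S11 S12-a->S7 S12-b->S14 S13-a->S13 S13-b->S13 S14-a->S15 S14-b->S14 S15-a->S10 S15-b->S16 S16-a->S17 S16-b->S16 S17-a->S10 S17-b->S18 S18-a->S17 S18-b->S18

Build one automaton per condition and run them in lockstep. The first has 6 states tracking the count of `a`s, saturating at 5; the second has 4 states tracking partial matches of the forbidden pattern `aab`. A product state is a pair (one from each), accepting exactly when both do.
With 19 states:
          a    b  
>  S0     S1   S0 
   S1     S2   S3 
   S2     S4   S5 
   S3     S6   S3 
   S4     S7   S8 
   S5     S8   S5 
   S6     S4   S9 
 * S7    S10  S11 
   S8    S11   S8 
   S9    S12   S9 
   S10   S10  S13 
   S11   S13  S11 
   S12    S7  S14 
   S13   S13  S13 
   S14   S15  S14 
 * S15   S10  S16 
 * S16   S17  S16 
   S17   S10  S18 
   S18   S17  S18 
(> = start, * = accepting)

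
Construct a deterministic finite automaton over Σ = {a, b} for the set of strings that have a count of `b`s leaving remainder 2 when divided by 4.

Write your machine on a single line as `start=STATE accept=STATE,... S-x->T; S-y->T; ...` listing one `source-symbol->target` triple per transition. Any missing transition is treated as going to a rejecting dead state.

start=S0; accept=S2; S0-a->S0; S0-b->S1; S1-a->S1; S1-b->S2; S2-a->S2; S2-b->S3; S3-a->S3; S3-b->S0

Keep the running count of `b`s modulo 4: each `b` advances along the cycle S0 → S1 → S2 → S3 → S0 while other symbols loop. Accept at S2.
A 4-state machine:
        a   b  
>  S0   S0  S1 
   S1   S1  S2 
 * S2   S2  S3 
   S3   S3  S0 
(> = start, * = accepting)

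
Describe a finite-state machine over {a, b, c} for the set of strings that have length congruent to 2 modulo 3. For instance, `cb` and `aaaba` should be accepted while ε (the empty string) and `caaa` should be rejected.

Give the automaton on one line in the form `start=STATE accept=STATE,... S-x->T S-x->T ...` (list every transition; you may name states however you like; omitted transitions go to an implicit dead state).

start=s0 accept=s2 s0-a->s1 s0-b->s1 s0-c->s1 s1-a->s2 s1-b->s2 s1-c->s2 s2-a->s0 s2-b->s0 s2-c->s0

Only the length mod 3 matters, so use a 3-cycle: from any state, every input symbol moves to the next state, wrapping s2 back to s0. Mark s2 accepting.
A 3-state machine:
        a   b   c  
>  s0   s1  s1  s1 
   s1   s2  s2  s2 
 * s2   s0  s0  s0 
(> = start, * = accepting)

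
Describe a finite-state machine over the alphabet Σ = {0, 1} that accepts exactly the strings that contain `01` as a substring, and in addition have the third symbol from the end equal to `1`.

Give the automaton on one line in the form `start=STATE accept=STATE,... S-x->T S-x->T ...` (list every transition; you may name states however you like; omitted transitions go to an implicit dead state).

start=q0 accept=q7,q8,q9,q10 q0-0->q1 q0-1->q2 q1-0->q1 q1-1->q3 q2-0->q4 q2-1->q2 q3-0->q5 q3-1->q6 q4-0->q1 q4-1->q7 q5-0->q8 q5-1->q7 q6-0->q9 q6-1->q10 q7-0->q5 q7-1->q6 q8-0->q1 q8-1->q3 q9-0->q8 q9-1->q7 q10-0->q9 q10-1->q10

Run two small machines in parallel and take their product. The first has 3 states tracking whether and how much of `01` has been seen; the second has 15 states tracking the last 3 symbols read. A product state is a pair (one from each), accepting exactly when both do. After merging equivalent states the machine shrinks.
11 states suffice.
          0    1  
>  q0     q1   q2 
   q1     q1   q3 
   q2     q4   q2 
   q3     q5   q6 
   q4     q1   q7 
   q5     q8   q7 
   q6     q9  q10 
 * q7     q5   q6 
 * q8     q1   q3 
 * q9     q8   q7 
 * q10    q9  q10 
(> = start, * = accepting)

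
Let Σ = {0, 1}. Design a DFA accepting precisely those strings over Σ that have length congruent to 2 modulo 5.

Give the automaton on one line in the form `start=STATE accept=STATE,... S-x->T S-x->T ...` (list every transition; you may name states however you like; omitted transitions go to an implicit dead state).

start=A accept=C A-0->B A-1->B B-0->C B-1->C C-0->D C-1->D D-0->E D-1->E E-0->A E-1->A

Count input length modulo 5: every symbol advances one step around the cycle A → B → C → D → E → A. Accept at C.
       0  1 
>  A   B  B 
   B   C  C 
 * C   D  D 
   D   E  E 
   E   A  A 
(> = start, * = accepting)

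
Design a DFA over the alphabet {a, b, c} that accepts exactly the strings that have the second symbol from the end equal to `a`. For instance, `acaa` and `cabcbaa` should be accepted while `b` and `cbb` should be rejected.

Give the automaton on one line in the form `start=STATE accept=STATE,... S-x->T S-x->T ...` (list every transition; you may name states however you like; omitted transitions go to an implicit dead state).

start=q0 accept=q4,q5,q6 q0-a->q1 q0-b->q2 q0-c->q3 q1-a->q4 q1-b->q5 q1-c->q6 q2-a->q7 q2-b->q8 q2-c->q9 q3-a->q10 q3-b->q11 q3-c->q12 q4-a->q4 q4-b->q5 q4-c->q6 q5-a->q7 q5-b->q8 q5-c->q9 q6-a->q10 q6-b->q11 q6-c->q12 q7-a->q4 q7-b->q5 q7-c->q6 q8-a->q7 q8-b->q8 q8-c->q9 q9-a->q10 q9-b->q11 q9-c->q12 q10-a->q4 q10-b->q5 q10-c->q6 q11-a->q7 q11-b->q8 q11-c->q9 q12-a->q10 q12-b->q11 q12-c->q12

A DFA must remember the last 2 symbols (since which symbol is second-to-last isn't known until the input ends). Use one state per possible window of the last ≤2 symbols; accept from those whose window starts with `a`.
A 13-state machine:
          a    b    c  
>  q0     q1   q2   q3 
   q1     q4   q5   q6 
   q2     q7   q8   q9 
   q3    q10  q11  q12 
 * q4     q4   q5   q6 
 * q5     q7   q8   q9 
 * q6    q10  q11  q12 
   q7     q4   q5   q6 
   q8     q7   q8   q9 
   q9    q10  q11  q12 
   q10    q4   q5   q6 
   q11    q7   q8   q9 
   q12   q10  q11  q12 
(> = start, * = accepting)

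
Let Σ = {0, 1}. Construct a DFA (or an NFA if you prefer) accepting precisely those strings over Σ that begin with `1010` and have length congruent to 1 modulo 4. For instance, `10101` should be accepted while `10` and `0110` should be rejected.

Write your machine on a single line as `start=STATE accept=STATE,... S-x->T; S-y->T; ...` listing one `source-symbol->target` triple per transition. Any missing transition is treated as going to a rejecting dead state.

Handle the two conditions separately and then intersect. The first has 6 states tracking whether the input so far still matches the prefix `1010`; the second has 4 states tracking the input length modulo 4. A product state is a pair (one from each), accepting exactly when both do. After merging equivalent states the machine shrinks.
9 states suffice.
        0   1  
>  q0   q1  q2 
   q1   q1  q1 
   q2   q3  q1 
   q3   q1  q4 
   q4   q5  q1 
   q5   q6  q6 
 * q6   q7  q7 
   q7   q8  q8 
   q8   q5  q5 
(> = start, * = accepting)

start=q0; accept=q6; q0-0->q1; q0-1->q2; q1-0->q1; q1-1->q1; q2-0->q3; q2-1->q1; q3-0->q1; q3-1->q4; q4-0->q5; q4-1->q1; q5-0->q6; q5-1->q6; q6-0->q7; q6-1->q7; q7-0->q8; q7-1->q8; q8-0->q5; q8-1->q5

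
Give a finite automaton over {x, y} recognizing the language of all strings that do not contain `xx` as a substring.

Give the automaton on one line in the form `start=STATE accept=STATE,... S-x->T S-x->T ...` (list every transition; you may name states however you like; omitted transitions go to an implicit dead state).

Track partial matches of the forbidden pattern `xx`. State q2 is a dead state reached once `xx` has occurred; every other state accepts. q0 means no part of `xx` is currently matched.
        x   y  
>* q0   q1  q0 
 * q1   q2  q0 
   q2   q2  q2 
(> = start, * = accepting)

start=q0 accept=q0,q1 q0-x->q1 q0-y->q0 q1-x->q2 q1-y->q0 q2-x->q2 q2-y->q2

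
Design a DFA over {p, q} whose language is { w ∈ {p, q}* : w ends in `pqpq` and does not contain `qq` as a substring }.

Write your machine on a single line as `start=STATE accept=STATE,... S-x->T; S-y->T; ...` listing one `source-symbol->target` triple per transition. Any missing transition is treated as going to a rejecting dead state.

start=S0; accept=S6; S0-p->S1; S0-q->S2; S1-p->S1; S1-q->S3; S2-p->S1; S2-q->S4; S3-p->S5; S3-q->S4; S4-p->S4; S4-q->S4; S5-p->S1; S5-q->S6; S6-p->S5; S6-q->S4

Run two small machines in parallel and take their product. One (5 states) tracks how much of the suffix `pqpq` has currently been matched; the other (3 states) tracks partial matches of the forbidden pattern `qq`. Each combined state is a pair, one component from each; accept when both components accept. After merging equivalent states the machine shrinks.
        p   q  
>  S0   S1  S2 
   S1   S1  S3 
   S2   S1  S4 
   S3   S5  S4 
   S4   S4  S4 
   S5   S1  S6 
 * S6   S5  S4 
(> = start, * = accepting)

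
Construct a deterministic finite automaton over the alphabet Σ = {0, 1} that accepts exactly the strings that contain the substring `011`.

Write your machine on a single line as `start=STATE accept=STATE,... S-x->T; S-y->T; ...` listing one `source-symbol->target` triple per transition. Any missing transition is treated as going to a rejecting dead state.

States s0..s2 record the length of the longest prefix of `011` that matches the current input suffix. Reaching s3 means `011` has been seen, and we stay there forever. Accept from s3.
4 states suffice.
        0   1  
>  s0   s1  s0 
   s1   s1  s2 
   s2   s1  s3 
 * s3   s3  s3 
(> = start, * = accepting)

start=s0; accept=s3; s0-0->s1; s0-1->s0; s1-0->s1; s1-1->s2; s2-0->s1; s2-1->s3; s3-0->s3; s3-1->s3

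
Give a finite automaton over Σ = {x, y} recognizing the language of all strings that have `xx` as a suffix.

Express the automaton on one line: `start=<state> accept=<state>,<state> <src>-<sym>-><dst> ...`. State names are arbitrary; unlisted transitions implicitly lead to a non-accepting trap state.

start=q0 accept=q2 q0-x->q1 q0-y->q0 q1-x->q2 q1-y->q0 q2-x->q2 q2-y->q0

Remember how much of `xx` the current input suffix matches. State q0 means no match yet; q1 means the last symbol is `x`; q2 means the last 2 symbols are `xx`. Only q2 accepts. On a mismatch, fall back to the longest proper suffix that is still a prefix of `xx`.
A 3-state machine:
        x   y  
>  q0   q1  q0 
   q1   q2  q0 
 * q2   q2  q0 
(> = start, * = accepting)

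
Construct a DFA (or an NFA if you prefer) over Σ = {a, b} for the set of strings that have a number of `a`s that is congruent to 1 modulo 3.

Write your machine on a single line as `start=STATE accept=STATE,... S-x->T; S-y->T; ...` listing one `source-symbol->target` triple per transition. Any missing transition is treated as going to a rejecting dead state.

The only thing that matters is how many `a`s have appeared, reduced mod 3. Use one state per residue: s0 for 0, …, s2 for 2. Reading `a` moves to the next residue; anything else stays put. s1 is accepting.
With 3 states:
        a   b  
>  s0   s1  s0 
 * s1   s2  s1 
   s2   s0  s2 
(> = start, * = accepting)

start=s0; accept=s1; s0-a->s1; s0-b->s0; s1-a->s2; s1-b->s1; s2-a->s0; s2-b->s2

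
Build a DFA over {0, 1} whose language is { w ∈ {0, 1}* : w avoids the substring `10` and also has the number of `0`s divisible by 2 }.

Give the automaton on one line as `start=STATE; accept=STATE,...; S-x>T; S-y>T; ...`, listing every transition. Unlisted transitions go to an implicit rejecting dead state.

Handle the two conditions separately and then intersect. One (3 states) tracks partial matches of the forbidden pattern `10`; the other (2 states) tracks the count of `0`s modulo 2. Each combined state is a pair, one component from each; accept when both components accept.
6 states suffice.
        0   1  
>* s0   s1  s2 
   s1   s0  s3 
 * s2   s4  s2 
   s3   s5  s3 
   s4   s5  s4 
   s5   s4  s5 
(> = start, * = accepting)

start=s0; accept=s0,s2; s0-0>s1; s0-1>s2; s1-0>s0; s1-1>s3; s2-0>s4; s2-1>s2; s3-0>s5; s3-1>s3; s4-0>s5; s4-1>s4; s5-0>s4; s5-1>s5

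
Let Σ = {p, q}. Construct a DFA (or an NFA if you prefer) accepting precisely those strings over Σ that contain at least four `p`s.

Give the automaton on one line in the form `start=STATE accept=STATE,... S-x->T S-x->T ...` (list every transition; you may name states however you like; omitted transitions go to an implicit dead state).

Count `p`s, saturating at 5: states s0 through s4 mean 0 through 4 `p`s seen; s5 means more than 4. Each `p` increments (capped at s5); other symbols loop. Accept from {s4, s5}.
With 6 states:
        p   q  
>  s0   s1  s0 
   s1   s2  s1 
   s2   s3  s2 
   s3   s4  s3 
 * s4   s5  s4 
 * s5   s5  s5 
(> = start, * = accepting)

start=s0 accept=s4,s5 s0-p->s1 s0-q->s0 s1-p->s2 s1-q->s1 s2-p->s3 s2-q->s2 s3-p->s4 s3-q->s3 s4-p->s5 s4-q->s4 s5-p->s5 s5-q->s5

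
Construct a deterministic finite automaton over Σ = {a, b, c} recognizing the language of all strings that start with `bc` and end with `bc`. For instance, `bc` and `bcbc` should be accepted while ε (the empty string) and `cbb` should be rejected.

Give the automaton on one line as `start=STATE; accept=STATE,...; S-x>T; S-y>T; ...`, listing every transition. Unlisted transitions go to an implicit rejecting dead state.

Handle the two conditions separately and then intersect. One (4 states) tracks whether the input so far still matches the prefix `bc`; the other (3 states) tracks how much of the suffix `bc` has currently been matched. Each combined state is a pair, one component from each; accept when both components accept. After merging equivalent states the machine shrinks.
6 states suffice.
        a   b   c  
>  S0   S1  S2  S1 
   S1   S1  S1  S1 
   S2   S1  S1  S3 
 * S3   S4  S5  S4 
   S4   S4  S5  S4 
   S5   S4  S5  S3 
(> = start, * = accepting)

start=S0; accept=S3; S0-a>S1; S0-b>S2; S0-c>S1; S1-a>S1; S1-b>S1; S1-c>S1; S2-a>S1; S2-b>S1; S2-c>S3; S3-a>S4; S3-b>S5; S3-c>S4; S4-a>S4; S4-b>S5; S4-c>S4; S5-a>S4; S5-b>S5; S5-c>S3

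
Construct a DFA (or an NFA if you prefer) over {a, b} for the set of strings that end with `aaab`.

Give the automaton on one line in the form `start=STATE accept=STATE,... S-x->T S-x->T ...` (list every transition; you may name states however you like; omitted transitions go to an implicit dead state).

Let each state record the length of the longest suffix of the input read so far that is also a prefix of `aaab`. q1 means the last symbol is `a`; q2 means the last 2 symbols are `aa`; q3 means the last 3 symbols are `aaa`; q4 means the last 4 symbols are `aaab`. Accept only at q4, where the string currently ends in `aaab`.
With 5 states:
        a   b  
>  q0   q1  q0 
   q1   q2  q0 
   q2   q3  q0 
   q3   q3  q4 
 * q4   q1  q0 
(> = start, * = accepting)

start=q0 accept=q4 q0-a->q1 q0-b->q0 q1-a->q2 q1-b->q0 q2-a->q3 q2-b->q0 q3-a->q3 q3-b->q4 q4-a->q1 q4-b->q0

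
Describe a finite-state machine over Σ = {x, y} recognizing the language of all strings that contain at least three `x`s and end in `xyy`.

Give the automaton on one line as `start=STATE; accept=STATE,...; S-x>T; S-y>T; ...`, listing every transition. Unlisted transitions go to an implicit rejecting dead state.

Build one automaton per condition and run them in lockstep. One (5 states) tracks the count of `x`s, saturating at 4; the other (4 states) tracks how much of the suffix `xyy` has currently been matched. Each combined state is a pair, one component from each; accept when both components accept. After merging equivalent states the machine shrinks.
        x   y  
>  q0   q1  q0 
   q1   q2  q1 
   q2   q3  q2 
   q3   q3  q4 
   q4   q3  q5 
 * q5   q3  q2 
(> = start, * = accepting)

start=q0; accept=q5; q0-x>q1; q0-y>q0; q1-x>q2; q1-y>q1; q2-x>q3; q2-y>q2; q3-x>q3; q3-y>q4; q4-x>q3; q4-y>q5; q5-x>q3; q5-y>q2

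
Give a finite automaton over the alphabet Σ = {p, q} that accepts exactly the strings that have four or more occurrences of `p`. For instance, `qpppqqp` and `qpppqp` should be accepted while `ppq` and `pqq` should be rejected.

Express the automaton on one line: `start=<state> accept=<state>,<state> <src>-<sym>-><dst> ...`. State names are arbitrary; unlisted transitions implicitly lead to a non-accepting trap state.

Only the number of `p`s matters, and only up to 5. Make a chain s0 → s1 → s2 → s3 → s4 → s5 advanced by each `p` (with s5 absorbing); every other symbol self-loops. The accepting set is {s4, s5}.
With 6 states:
        p   q  
>  s0   s1  s0 
   s1   s2  s1 
   s2   s3  s2 
   s3   s4  s3 
 * s4   s5  s4 
 * s5   s5  s5 
(> = start, * = accepting)

start=s0 accept=s4,s5 s0-p->s1 s0-q->s0 s1-p->s2 s1-q->s1 s2-p->s3 s2-q->s2 s3-p->s4 s3-q->s3 s4-p->s5 s4-q->s4 s5-p->s5 s5-q->s5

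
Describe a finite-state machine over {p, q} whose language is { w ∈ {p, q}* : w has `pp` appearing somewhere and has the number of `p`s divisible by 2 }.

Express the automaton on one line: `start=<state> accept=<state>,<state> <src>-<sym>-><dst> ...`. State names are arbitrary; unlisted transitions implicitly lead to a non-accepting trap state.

start=A accept=C A-p->B A-q->A B-p->C B-q->D C-p->E C-q->C D-p->F D-q->D E-p->C E-q->E F-p->E F-q->A

Run two small machines in parallel and take their product. The first has 3 states tracking whether and how much of `pp` has been seen; the second has 2 states tracking the count of `p`s modulo 2. A product state is a pair (one from each), accepting exactly when both do.
6 states suffice.
       p  q 
>  A   B  A 
   B   C  D 
 * C   E  C 
   D   F  D 
   E   C  E 
   F   E  A 
(> = start, * = accepting)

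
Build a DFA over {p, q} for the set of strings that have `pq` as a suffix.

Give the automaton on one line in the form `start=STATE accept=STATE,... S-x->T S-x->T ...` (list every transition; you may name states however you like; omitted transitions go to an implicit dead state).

start=S0 accept=S2 S0-p->S1 S0-q->S0 S1-p->S1 S1-q->S2 S2-p->S1 S2-q->S0

Let each state record the length of the longest suffix of the input read so far that is also a prefix of `pq`. S1 means the last symbol is `p`; S2 means the last 2 symbols are `pq`. Accept only at S2, where the string currently ends in `pq`.
With 3 states:
        p   q  
>  S0   S1  S0 
   S1   S1  S2 
 * S2   S1  S0 
(> = start, * = accepting)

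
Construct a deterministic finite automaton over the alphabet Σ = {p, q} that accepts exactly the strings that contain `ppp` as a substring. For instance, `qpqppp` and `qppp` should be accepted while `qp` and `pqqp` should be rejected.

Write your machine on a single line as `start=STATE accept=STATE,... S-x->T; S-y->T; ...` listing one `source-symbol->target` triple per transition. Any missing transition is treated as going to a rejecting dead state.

States S0..S2 record the length of the longest prefix of `ppp` that matches the current input suffix. Reaching S3 means `ppp` has been seen, and we stay there forever. Accept from S3.
A 4-state machine:
        p   q  
>  S0   S1  S0 
   S1   S2  S0 
   S2   S3  S0 
 * S3   S3  S3 
(> = start, * = accepting)

start=S0; accept=S3; S0-p->S1; S0-q->S0; S1-p->S2; S1-q->S0; S2-p->S3; S2-q->S0; S3-p->S3; S3-q->S3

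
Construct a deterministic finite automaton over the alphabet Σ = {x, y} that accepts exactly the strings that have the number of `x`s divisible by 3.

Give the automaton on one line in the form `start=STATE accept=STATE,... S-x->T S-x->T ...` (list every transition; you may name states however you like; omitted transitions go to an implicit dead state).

The only thing that matters is how many `x`s have appeared, reduced mod 3. Use one state per residue: s0 for 0, …, s2 for 2. Reading `x` moves to the next residue; anything else stays put. s0 is accepting.
With 3 states:
        x   y  
>* s0   s1  s0 
   s1   s2  s1 
   s2   s0  s2 
(> = start, * = accepting)

start=s0 accept=s0 s0-x->s1 s0-y->s0 s1-x->s2 s1-y->s1 s2-x->s0 s2-y->s2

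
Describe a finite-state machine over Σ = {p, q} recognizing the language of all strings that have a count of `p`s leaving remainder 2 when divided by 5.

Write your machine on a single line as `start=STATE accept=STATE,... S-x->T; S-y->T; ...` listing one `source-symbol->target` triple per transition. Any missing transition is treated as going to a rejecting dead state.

start=A; accept=C; A-p->B; A-q->A; B-p->C; B-q->B; C-p->D; C-q->C; D-p->E; D-q->D; E-p->A; E-q->E

The only thing that matters is how many `p`s have appeared, reduced mod 5. Use one state per residue: A for 0, …, E for 4. Reading `p` moves to the next residue; anything else stays put. C is accepting.
A 5-state machine:
       p  q 
>  A   B  A 
   B   C  B 
 * C   D  C 
   D   E  D 
   E   A  E 
(> = start, * = accepting)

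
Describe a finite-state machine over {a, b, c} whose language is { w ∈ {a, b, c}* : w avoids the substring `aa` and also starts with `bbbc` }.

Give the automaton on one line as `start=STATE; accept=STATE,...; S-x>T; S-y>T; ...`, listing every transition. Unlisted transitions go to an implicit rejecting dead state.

Run two small machines in parallel and take their product. One (3 states) tracks partial matches of the forbidden pattern `aa`; the other (6 states) tracks whether the input so far still matches the prefix `bbbc`. Each combined state is a pair, one component from each; accept when both components accept. Equivalent product states are then merged.
A 7-state machine:
        a   b   c  
>  s0   s1  s2  s1 
   s1   s1  s1  s1 
   s2   s1  s3  s1 
   s3   s1  s4  s1 
   s4   s1  s1  s5 
 * s5   s6  s5  s5 
 * s6   s1  s5  s5 
(> = start, * = accepting)

start=s0; accept=s5,s6; s0-a>s1; s0-b>s2; s0-c>s1; s1-a>s1; s1-b>s1; s1-c>s1; s2-a>s1; s2-b>s3; s2-c>s1; s3-a>s1; s3-b>s4; s3-c>s1; s4-a>s1; s4-b>s1; s4-c>s5; s5-a>s6; s5-b>s5; s5-c>s5; s6-a>s1; s6-b>s5; s6-c>s5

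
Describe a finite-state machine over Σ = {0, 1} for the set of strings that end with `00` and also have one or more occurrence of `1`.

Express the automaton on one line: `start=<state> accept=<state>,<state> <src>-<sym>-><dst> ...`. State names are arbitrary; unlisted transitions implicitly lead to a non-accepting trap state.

start=s0 accept=s6,s8 s0-0->s1 s0-1->s2 s1-0->s3 s1-1->s2 s2-0->s4 s2-1->s5 s3-0->s3 s3-1->s2 s4-0->s6 s4-1->s5 s5-0->s7 s5-1->s5 s6-0->s6 s6-1->s5 s7-0->s8 s7-1->s5 s8-0->s8 s8-1->s5

Run two small machines in parallel and take their product. The first has 3 states tracking how much of the suffix `00` has currently been matched; the second has 3 states tracking the count of `1`s, saturating at 2. A product state is a pair (one from each), accepting exactly when both do.
With 9 states:
        0   1  
>  s0   s1  s2 
   s1   s3  s2 
   s2   s4  s5 
   s3   s3  s2 
   s4   s6  s5 
   s5   s7  s5 
 * s6   s6  s5 
   s7   s8  s5 
 * s8   s8  s5 
(> = start, * = accepting)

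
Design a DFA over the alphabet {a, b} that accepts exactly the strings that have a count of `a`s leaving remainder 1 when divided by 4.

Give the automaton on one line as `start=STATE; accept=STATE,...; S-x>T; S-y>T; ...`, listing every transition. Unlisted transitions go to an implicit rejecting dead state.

The only thing that matters is how many `a`s have appeared, reduced mod 4. Use one state per residue: q0 for 0, …, q3 for 3. Reading `a` moves to the next residue; anything else stays put. q1 is accepting.
        a   b  
>  q0   q1  q0 
 * q1   q2  q1 
   q2   q3  q2 
   q3   q0  q3 
(> = start, * = accepting)

start=q0; accept=q1; q0-a>q1; q0-b>q0; q1-a>q2; q1-b>q1; q2-a>q3; q2-b>q2; q3-a>q0; q3-b>q3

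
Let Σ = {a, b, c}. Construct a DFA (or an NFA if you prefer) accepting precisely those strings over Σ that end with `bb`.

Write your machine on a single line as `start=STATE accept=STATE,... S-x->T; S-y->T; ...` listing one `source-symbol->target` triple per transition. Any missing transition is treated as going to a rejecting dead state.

Remember how much of `bb` the current input suffix matches. State s0 means no match yet; s1 means the last symbol is `b`; s2 means the last 2 symbols are `bb`. Only s2 accepts. On a mismatch, fall back to the longest proper suffix that is still a prefix of `bb`.
A 3-state machine:
        a   b   c  
>  s0   s0  s1  s0 
   s1   s0  s2  s0 
 * s2   s0  s2  s0 
(> = start, * = accepting)

start=s0; accept=s2; s0-a->s0; s0-b->s1; s0-c->s0; s1-a->s0; s1-b->s2; s1-c->s0; s2-a->s0; s2-b->s2; s2-c->s0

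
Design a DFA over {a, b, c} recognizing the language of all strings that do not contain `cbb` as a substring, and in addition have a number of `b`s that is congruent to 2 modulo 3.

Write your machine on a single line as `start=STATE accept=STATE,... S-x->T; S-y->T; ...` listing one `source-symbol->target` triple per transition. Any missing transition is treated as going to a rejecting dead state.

start=s0; accept=s3,s6,s7; s0-a->s0; s0-b->s1; s0-c->s2; s1-a->s1; s1-b->s3; s1-c->s4; s2-a->s0; s2-b->s5; s2-c->s2; s3-a->s3; s3-b->s0; s3-c->s6; s4-a->s1; s4-b->s7; s4-c->s4; s5-a->s1; s5-b->s8; s5-c->s4; s6-a->s3; s6-b->s9; s6-c->s6; s7-a->s3; s7-b->s10; s7-c->s6; s8-a->s8; s8-b->s10; s8-c->s8; s9-a->s0; s9-b->s11; s9-c->s2; s10-a->s10; s10-b->s11; s10-c->s10; s11-a->s11; s11-b->s8; s11-c->s11

Build one automaton per condition and run them in lockstep. One (4 states) tracks partial matches of the forbidden pattern `cbb`; the other (3 states) tracks the count of `b`s modulo 3. Each combined state is a pair, one component from each; accept when both components accept.
12 states suffice.
          a    b    c  
>  s0     s0   s1   s2 
   s1     s1   s3   s4 
   s2     s0   s5   s2 
 * s3     s3   s0   s6 
   s4     s1   s7   s4 
   s5     s1   s8   s4 
 * s6     s3   s9   s6 
 * s7     s3  s10   s6 
   s8     s8  s10   s8 
   s9     s0  s11   s2 
   s10   s10  s11  s10 
   s11   s11   s8  s11 
(> = start, * = accepting)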